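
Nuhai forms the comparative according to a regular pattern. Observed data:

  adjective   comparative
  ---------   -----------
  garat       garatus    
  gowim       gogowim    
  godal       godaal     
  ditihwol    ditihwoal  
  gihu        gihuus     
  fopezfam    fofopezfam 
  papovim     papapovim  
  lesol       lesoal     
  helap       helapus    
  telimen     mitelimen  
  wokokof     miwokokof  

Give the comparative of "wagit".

"wagit" ends in -t. The one such stem in the data (garat → garatus) adds -us, so the same rule applies.
The other patterns: stems ending in -l drop the final letter and add -al; stems ending in -m repeat the first consonant+vowel as a prefix; stems ending in -f or -n add the prefix mi-.
So wagit → wagitus.

wagitus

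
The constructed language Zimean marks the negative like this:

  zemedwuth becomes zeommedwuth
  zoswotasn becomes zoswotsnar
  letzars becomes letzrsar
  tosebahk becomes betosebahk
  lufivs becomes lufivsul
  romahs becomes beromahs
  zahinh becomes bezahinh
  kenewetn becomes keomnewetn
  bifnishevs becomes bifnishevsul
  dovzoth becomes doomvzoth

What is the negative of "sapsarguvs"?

zemedwuth and zahinh both end in -h yet inflect differently (zeommedwuth, bezahinh), so the final letter is not what conditions the rule; the second-to-last letter is.
"sapsarguvs" has second-to-last letter 'v'. The stems whose second-to-last letter is 'v' (lufivs → lufivsul, bifnishevs → bifnishevsul) add -ul.
The other patterns: stems whose second-to-last letter is 't' insert -om- after the first vowel; stems whose second-to-last letter is 'h' or 'n' add the prefix be-; stems whose second-to-last letter is 'r' or 's' delete the last vowel and add -ar.
So sapsarguvs → sapsarguvsul.

sapsarguvsul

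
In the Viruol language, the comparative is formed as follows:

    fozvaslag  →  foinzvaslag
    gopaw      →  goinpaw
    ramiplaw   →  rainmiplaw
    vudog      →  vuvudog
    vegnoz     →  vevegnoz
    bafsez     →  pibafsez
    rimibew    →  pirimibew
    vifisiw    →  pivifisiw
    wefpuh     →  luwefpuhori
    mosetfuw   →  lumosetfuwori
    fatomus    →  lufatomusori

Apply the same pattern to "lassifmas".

fozvaslag and vudog both end in -g yet inflect differently (foinzvaslag, vuvudog), so the final letter is not what conditions the rule; the last vowel is.
"lassifmas" has last vowel 'a'. The stems whose last vowel is 'a' (fozvaslag → foinzvaslag, gopaw → goinpaw, ramiplaw → rainmiplaw) insert -in- after the first vowel.
The other patterns: stems whose last vowel is 'o' repeat the first consonant+vowel as a prefix; stems whose last vowel is 'e' or 'i' add the prefix pi-; stems whose last vowel is 'u' add lu- … -ori around the stem.
So lassifmas → lainssifmas.

lainssifmas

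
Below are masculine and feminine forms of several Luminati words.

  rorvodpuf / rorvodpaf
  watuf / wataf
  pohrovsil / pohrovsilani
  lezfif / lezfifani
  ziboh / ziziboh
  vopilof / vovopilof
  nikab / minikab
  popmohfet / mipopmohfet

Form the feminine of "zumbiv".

"zumbiv" has last vowel 'i'. The stems whose last vowel is 'i' (pohrovsil → pohrovsilani, lezfif → lezfifani) add -ani.
The other patterns: stems whose last vowel is 'u' change the last vowel to 'a'; stems whose last vowel is 'o' repeat the first consonant+vowel as a prefix; stems whose last vowel is 'a' or 'e' add the prefix mi-.
So zumbiv → zumbivani.

zumbivani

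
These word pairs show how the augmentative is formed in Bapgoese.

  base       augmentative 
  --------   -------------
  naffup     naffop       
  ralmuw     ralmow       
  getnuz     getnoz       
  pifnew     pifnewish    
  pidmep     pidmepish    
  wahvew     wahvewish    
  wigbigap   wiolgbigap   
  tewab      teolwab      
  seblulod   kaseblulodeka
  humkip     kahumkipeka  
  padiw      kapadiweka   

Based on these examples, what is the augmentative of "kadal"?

"kadal" has last vowel 'a'. The stems whose last vowel is 'a' (wigbigap → wiolgbigap, tewab → teolwab) insert -ol- after the first vowel.
The other patterns: stems whose last vowel is 'u' change the last vowel to 'o'; stems whose last vowel is 'e' add -ish; stems whose last vowel is 'i' or 'o' add ka- … -eka around the stem.
So kadal → kaoldal.

kaoldal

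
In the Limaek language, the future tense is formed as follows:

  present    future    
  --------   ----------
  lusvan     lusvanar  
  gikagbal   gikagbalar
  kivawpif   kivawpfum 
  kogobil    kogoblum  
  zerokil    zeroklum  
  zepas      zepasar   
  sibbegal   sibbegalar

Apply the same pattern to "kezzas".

kezzasar

"kezzas" has last vowel 'a'. The stems whose last vowel is 'a' (lusvan → lusvanar, zepas → zepasar, gikagbal → gikagbalar) add -ar.
So kezzas → kezzasar.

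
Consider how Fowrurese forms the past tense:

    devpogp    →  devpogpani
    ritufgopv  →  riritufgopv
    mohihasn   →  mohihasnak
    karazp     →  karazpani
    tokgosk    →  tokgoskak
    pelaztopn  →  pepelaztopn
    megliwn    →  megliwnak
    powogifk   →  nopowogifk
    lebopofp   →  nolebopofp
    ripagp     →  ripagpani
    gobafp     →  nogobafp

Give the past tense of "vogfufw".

novogfufw

megliwn and pelaztopn both end in -n yet inflect differently (megliwnak, pepelaztopn), so the final letter is not what conditions the rule; the second-to-last letter is.
"vogfufw" has second-to-last letter 'f'. The stems whose second-to-last letter is 'f' (lebopofp → nolebopofp, powogifk → nopowogifk, gobafp → nogobafp) add the prefix no-.
The other patterns: stems whose second-to-last letter is 's' or 'w' add -ak; stems whose second-to-last letter is 'p' repeat the first consonant+vowel as a prefix; stems whose second-to-last letter is 'g' or 'z' add -ani.
So vogfufw → novogfufw.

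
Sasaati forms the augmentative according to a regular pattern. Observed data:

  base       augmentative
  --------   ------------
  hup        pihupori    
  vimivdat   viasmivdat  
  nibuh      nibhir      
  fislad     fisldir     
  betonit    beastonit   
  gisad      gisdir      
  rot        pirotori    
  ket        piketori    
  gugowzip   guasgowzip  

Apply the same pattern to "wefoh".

ket and betonit both end in -t yet inflect differently (piketori, beastonit), so the final letter is not what conditions the rule; the number of vowels is.
"wefoh" has 2 vowels. The stems with 2 vowels (gisad → gisdir, nibuh → nibhir, fislad → fisldir) delete the last vowel and add -ir.
So wefoh → wefhir.

wefhir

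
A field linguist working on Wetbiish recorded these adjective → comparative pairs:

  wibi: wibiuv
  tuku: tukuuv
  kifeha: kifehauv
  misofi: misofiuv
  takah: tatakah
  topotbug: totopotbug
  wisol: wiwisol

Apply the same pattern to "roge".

rogeuv

kifeha and takah both have last vowel 'a' yet inflect differently (kifehauv, tatakah), so the last vowel is not what conditions the rule; whether the stem ends in a vowel or a consonant is.
"roge" ends in a vowel. The stems ending in a vowel (wibi → wibiuv, tuku → tukuuv, kifeha → kifehauv) add -uv.
The other pattern: stems ending in a consonant repeat the first consonant+vowel as a prefix.
So roge → rogeuv.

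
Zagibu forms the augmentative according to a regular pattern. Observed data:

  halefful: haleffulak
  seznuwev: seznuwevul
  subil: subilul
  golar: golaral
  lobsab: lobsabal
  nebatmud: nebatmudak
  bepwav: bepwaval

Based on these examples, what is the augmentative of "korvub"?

korvubak

bepwav and seznuwev both end in -v yet inflect differently (bepwaval, seznuwevul), so the final letter is not what conditions the rule; the last vowel is.
"korvub" has last vowel 'u'. The stems whose last vowel is 'u' (nebatmud → nebatmudak, halefful → haleffulak) add -ak.
The other patterns: stems whose last vowel is 'a' add -al; stems whose last vowel is 'e' or 'i' add -ul.
So korvub → korvubak.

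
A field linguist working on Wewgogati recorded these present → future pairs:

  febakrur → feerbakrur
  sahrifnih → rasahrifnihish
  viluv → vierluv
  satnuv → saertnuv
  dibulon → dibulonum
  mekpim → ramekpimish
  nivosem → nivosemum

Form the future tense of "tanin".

rataninish

mekpim and nivosem both end in -m yet inflect differently (ramekpimish, nivosemum), so the final letter is not what conditions the rule; the last vowel is.
"tanin" has last vowel 'i'. The stems whose last vowel is 'i' (sahrifnih → rasahrifnihish, mekpim → ramekpimish) add ra- … -ish around the stem.
The other patterns: stems whose last vowel is 'u' insert -er- after the first vowel; stems whose last vowel is 'e' or 'o' add -um.
So tanin → rataninish.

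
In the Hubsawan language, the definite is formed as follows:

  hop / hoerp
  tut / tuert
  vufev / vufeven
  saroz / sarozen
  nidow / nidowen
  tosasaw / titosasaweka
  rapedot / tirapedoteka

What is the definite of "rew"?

nidow and tosasaw both end in -w yet inflect differently (nidowen, titosasaweka), so the final letter is not what conditions the rule; the number of vowels is.
"rew" has 1 vowel. The stems with 1 vowel (hop → hoerp, tut → tuert) insert -er- after the first vowel.
So rew → reerw.

reerw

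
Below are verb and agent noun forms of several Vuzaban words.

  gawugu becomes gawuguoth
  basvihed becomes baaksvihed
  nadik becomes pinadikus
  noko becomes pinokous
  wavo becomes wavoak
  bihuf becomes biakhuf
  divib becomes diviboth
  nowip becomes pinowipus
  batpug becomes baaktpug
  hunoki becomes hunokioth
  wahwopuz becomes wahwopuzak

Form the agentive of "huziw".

huziwoth

wavo and noko both end in -o yet inflect differently (wavoak, pinokous), so the final letter is not what conditions the rule; the first letter is.
"huziw" begins with h-. The one such stem in the data (hunoki → hunokioth) adds -oth, so the same rule applies.
So huziw → huziwoth.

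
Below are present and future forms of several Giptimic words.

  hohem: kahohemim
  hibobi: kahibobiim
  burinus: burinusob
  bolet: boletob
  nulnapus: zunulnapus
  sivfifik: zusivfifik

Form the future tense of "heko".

burinus and nulnapus both end in -s yet inflect differently (burinusob, zunulnapus), so the final letter is not what conditions the rule; the first letter is.
"heko" begins with h-. The stems beginning with h- (hohem → kahohemim, hibobi → kahibobiim) add ka- … -im around the stem.
The other patterns: stems beginning with b- add -ob; stems beginning with n- or s- add the prefix zu-.
So heko → kahekoim.

kahekoim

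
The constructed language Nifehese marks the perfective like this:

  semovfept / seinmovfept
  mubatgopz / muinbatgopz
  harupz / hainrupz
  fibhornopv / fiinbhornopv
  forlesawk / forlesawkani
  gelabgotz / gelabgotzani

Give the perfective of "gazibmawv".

mubatgopz and gelabgotz both end in -z yet inflect differently (muinbatgopz, gelabgotzani), so the final letter is not what conditions the rule; the second-to-last letter is.
"gazibmawv" has second-to-last letter 'w'. The one such stem in the data (forlesawk → forlesawkani) adds -ani, so the same rule applies.
The other pattern: stems whose second-to-last letter is 'p' insert -in- after the first vowel.
So gazibmawv → gazibmawvani.

gazibmawvani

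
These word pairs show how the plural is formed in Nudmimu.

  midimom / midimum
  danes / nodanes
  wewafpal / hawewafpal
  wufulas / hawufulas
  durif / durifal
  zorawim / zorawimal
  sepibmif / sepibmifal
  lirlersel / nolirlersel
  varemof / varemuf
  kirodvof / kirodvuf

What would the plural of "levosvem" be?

nolevosvem

sepibmif and varemof both end in -f yet inflect differently (sepibmifal, varemuf), so the final letter is not what conditions the rule; the last vowel is.
"levosvem" has last vowel 'e'. The stems whose last vowel is 'e' (danes → nodanes, lirlersel → nolirlersel) add the prefix no-.
The other patterns: stems whose last vowel is 'i' add -al; stems whose last vowel is 'a' add the prefix ha-; stems whose last vowel is 'o' change the last vowel to 'u'.
So levosvem → nolevosvem.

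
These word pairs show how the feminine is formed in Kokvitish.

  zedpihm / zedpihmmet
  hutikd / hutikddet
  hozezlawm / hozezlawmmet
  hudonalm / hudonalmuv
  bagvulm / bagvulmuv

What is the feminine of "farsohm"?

hudonalm and zedpihm both end in -m yet inflect differently (hudonalmuv, zedpihmmet), so the final letter is not what conditions the rule; the second-to-last letter is.
"farsohm" has second-to-last letter 'h'. The one such stem in the data (zedpihm → zedpihmmet) doubles the final consonant and adds -et (as do hutikd, hozezlawm), so the same rule applies.
The other pattern: stems whose second-to-last letter is 'l' add -uv.
So farsohm → farsohmmet.

farsohmmet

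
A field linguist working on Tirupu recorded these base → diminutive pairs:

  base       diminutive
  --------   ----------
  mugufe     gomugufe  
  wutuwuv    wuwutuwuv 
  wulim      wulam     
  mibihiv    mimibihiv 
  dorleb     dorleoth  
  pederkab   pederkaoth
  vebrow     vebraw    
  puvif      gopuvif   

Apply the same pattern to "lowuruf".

wulim and mibihiv both have last vowel 'i' yet inflect differently (wulam, mimibihiv), so the last vowel is not what conditions the rule; the final letter is.
"lowuruf" ends in -f. The one such stem in the data (puvif → gopuvif) adds the prefix go-, so the same rule applies.
So lowuruf → golowuruf.

golowuruf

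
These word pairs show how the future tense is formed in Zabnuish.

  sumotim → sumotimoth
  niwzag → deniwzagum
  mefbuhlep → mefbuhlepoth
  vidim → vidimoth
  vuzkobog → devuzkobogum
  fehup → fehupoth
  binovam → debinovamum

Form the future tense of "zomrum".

"zomrum" has last vowel 'u'. The one such stem in the data (fehup → fehupoth) adds -oth, so the same rule applies.
So zomrum → zomrumoth.

zomrumoth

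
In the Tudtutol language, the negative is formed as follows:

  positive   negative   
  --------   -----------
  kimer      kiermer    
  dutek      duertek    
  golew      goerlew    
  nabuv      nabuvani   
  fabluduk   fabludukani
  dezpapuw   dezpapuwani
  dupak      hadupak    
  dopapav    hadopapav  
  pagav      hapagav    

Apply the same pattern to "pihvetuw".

dutek and fabluduk both end in -k yet inflect differently (duertek, fabludukani), so the final letter is not what conditions the rule; the last vowel is.
"pihvetuw" has last vowel 'u'. The stems whose last vowel is 'u' (nabuv → nabuvani, fabluduk → fabludukani, dezpapuw → dezpapuwani) add -ani.
The other patterns: stems whose last vowel is 'e' insert -er- after the first vowel; stems whose last vowel is 'a' add the prefix ha-.
So pihvetuw → pihvetuwani.

pihvetuwani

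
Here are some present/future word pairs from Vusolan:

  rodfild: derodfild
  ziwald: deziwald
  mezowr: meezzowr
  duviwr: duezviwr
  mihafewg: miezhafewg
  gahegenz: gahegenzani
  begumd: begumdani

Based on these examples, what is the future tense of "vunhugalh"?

rodfild and begumd both end in -d yet inflect differently (derodfild, begumdani), so the final letter is not what conditions the rule; the second-to-last letter is.
"vunhugalh" has second-to-last letter 'l'. The stems whose second-to-last letter is 'l' (rodfild → derodfild, ziwald → deziwald) add the prefix de-.
The other patterns: stems whose second-to-last letter is 'w' insert -ez- after the first vowel; stems whose second-to-last letter is 'm' or 'n' add -ani.
So vunhugalh → devunhugalh.

devunhugalh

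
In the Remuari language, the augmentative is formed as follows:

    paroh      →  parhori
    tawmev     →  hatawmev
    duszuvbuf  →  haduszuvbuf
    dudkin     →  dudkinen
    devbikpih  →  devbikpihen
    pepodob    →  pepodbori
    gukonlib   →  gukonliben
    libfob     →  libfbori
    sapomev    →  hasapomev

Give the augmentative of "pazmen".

hapazmen

gukonlib and pepodob both end in -b yet inflect differently (gukonliben, pepodbori), so the final letter is not what conditions the rule; the last vowel is.
"pazmen" has last vowel 'e'. The stems whose last vowel is 'e' (tawmev → hatawmev, sapomev → hasapomev) add the prefix ha-.
So pazmen → hapazmen.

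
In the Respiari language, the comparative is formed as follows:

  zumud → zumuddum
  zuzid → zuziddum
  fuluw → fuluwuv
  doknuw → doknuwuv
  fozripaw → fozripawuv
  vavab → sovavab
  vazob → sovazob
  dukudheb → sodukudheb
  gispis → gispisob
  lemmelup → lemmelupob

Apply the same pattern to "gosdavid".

gosdaviddum

zumud and fuluw both have last vowel 'u' yet inflect differently (zumuddum, fuluwuv), so the last vowel is not what conditions the rule; the final letter is.
"gosdavid" ends in -d. The stems ending in -d (zumud → zumuddum, zuzid → zuziddum) double the final consonant and add -um.
So gosdavid → gosdaviddum.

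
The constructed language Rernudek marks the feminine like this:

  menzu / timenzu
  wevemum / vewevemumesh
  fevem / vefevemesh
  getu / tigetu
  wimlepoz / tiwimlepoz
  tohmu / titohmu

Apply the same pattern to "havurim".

vehavurimesh

wevemum and getu both have last vowel 'u' yet inflect differently (vewevemumesh, tigetu), so the last vowel is not what conditions the rule; the final letter is.
"havurim" ends in -m. The stems ending in -m (fevem → vefevemesh, wevemum → vewevemumesh) add ve- … -esh around the stem.
So havurim → vehavurimesh.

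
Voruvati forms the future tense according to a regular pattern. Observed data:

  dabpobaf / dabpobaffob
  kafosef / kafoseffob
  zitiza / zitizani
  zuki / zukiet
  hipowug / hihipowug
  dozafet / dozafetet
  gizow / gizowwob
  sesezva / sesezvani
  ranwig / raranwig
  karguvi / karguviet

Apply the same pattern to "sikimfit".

sikimfitet

dabpobaf and sesezva both have last vowel 'a' yet inflect differently (dabpobaffob, sesezvani), so the last vowel is not what conditions the rule; the final letter is.
"sikimfit" ends in -t. The one such stem in the data (dozafet → dozafetet) adds -et, so the same rule applies.
The other patterns: stems ending in -f or -w double the final consonant and add -ob; stems ending in -g repeat the first consonant+vowel as a prefix; stems ending in -a drop the final letter and add -ani.
So sikimfit → sikimfitet.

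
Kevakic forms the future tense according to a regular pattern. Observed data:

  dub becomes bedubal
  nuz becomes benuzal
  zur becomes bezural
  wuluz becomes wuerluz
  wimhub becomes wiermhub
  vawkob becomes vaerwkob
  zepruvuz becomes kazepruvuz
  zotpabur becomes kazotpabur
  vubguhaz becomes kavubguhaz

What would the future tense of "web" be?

nuz and wuluz both end in -z yet inflect differently (benuzal, wuerluz), so the final letter is not what conditions the rule; the number of vowels is.
"web" has 1 vowel. The stems with 1 vowel (dub → bedubal, nuz → benuzal, zur → bezural) add be- … -al around the stem.
The other patterns: stems with 2 vowels insert -er- after the first vowel; stems with 3 vowels add the prefix ka-.
So web → bewebal.

bewebal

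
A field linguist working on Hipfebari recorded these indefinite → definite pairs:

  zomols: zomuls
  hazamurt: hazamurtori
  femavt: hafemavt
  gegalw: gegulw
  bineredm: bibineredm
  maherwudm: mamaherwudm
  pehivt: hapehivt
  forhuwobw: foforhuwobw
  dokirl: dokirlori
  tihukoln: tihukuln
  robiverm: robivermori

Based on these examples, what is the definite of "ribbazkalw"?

ribbazkulw

femavt and hazamurt both end in -t yet inflect differently (hafemavt, hazamurtori), so the final letter is not what conditions the rule; the second-to-last letter is.
"ribbazkalw" has second-to-last letter 'l'. The stems whose second-to-last letter is 'l' (gegalw → gegulw, zomols → zomuls, tihukoln → tihukuln) change the last vowel to 'u'.
So ribbazkalw → ribbazkulw.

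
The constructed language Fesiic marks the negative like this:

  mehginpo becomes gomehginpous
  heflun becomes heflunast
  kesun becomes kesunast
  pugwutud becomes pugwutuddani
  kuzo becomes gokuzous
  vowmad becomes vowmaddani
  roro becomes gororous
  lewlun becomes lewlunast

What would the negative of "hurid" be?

huriddani

"hurid" ends in -d. The stems ending in -d (pugwutud → pugwutuddani, vowmad → vowmaddani) double the final consonant and add -ani.
The other patterns: stems ending in -o add go- … -us around the stem; stems ending in -n add -ast.
So hurid → huriddani.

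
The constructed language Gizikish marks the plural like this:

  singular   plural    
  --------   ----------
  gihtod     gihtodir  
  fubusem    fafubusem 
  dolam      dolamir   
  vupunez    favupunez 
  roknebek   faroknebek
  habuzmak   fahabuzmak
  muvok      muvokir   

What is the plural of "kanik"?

kanikir

"kanik" has 2 vowels. The stems with 2 vowels (dolam → dolamir, muvok → muvokir, gihtod → gihtodir) add -ir.
So kanik → kanikir.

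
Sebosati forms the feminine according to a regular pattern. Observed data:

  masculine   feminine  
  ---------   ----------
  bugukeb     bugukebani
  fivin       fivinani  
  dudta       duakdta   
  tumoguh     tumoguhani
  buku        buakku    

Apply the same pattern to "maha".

maakha

tumoguh and buku both have last vowel 'u' yet inflect differently (tumoguhani, buakku), so the last vowel is not what conditions the rule; whether the stem ends in a vowel or a consonant is.
"maha" ends in a vowel. The stems ending in a vowel (dudta → duakdta, buku → buakku) insert -ak- after the first vowel.
The other pattern: stems ending in a consonant add -ani.
So maha → maakha.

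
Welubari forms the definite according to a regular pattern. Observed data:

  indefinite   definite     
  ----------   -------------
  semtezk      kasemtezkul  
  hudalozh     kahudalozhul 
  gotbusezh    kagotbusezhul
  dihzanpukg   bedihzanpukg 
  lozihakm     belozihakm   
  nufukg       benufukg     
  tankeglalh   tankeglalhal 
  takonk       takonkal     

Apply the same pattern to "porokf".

"porokf" has second-to-last letter 'k'. The stems whose second-to-last letter is 'k' (dihzanpukg → bedihzanpukg, lozihakm → belozihakm, nufukg → benufukg) add the prefix be-.
The other patterns: stems whose second-to-last letter is 'z' add ka- … -ul around the stem; stems whose second-to-last letter is 'l' or 'n' add -al.
So porokf → beporokf.

beporokf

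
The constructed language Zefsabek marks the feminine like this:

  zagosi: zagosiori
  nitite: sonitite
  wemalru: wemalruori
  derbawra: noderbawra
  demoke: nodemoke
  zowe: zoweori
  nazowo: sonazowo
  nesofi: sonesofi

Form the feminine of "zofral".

zofralori

nitite and demoke both end in -e yet inflect differently (sonitite, nodemoke), so the final letter is not what conditions the rule; the first letter is.
"zofral" begins with z-. The stems beginning with z- (zowe → zoweori, zagosi → zagosiori) add -ori.
So zofral → zofralori.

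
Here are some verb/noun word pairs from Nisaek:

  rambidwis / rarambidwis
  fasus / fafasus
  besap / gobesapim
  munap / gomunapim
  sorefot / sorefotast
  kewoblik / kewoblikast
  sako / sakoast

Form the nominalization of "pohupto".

"pohupto" ends in -o. The one such stem in the data (sako → sakoast) adds -ast, so the same rule applies.
So pohupto → pohuptoast.

pohuptoast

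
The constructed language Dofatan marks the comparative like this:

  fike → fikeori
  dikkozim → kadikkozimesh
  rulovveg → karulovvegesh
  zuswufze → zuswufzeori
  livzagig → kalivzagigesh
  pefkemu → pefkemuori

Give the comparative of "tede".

rulovveg and fike both have last vowel 'e' yet inflect differently (karulovvegesh, fikeori), so the last vowel is not what conditions the rule; whether the stem ends in a vowel or a consonant is.
"tede" ends in a vowel. The stems ending in a vowel (pefkemu → pefkemuori, fike → fikeori, zuswufze → zuswufzeori) add -ori.
The other pattern: stems ending in a consonant add ka- … -esh around the stem.
So tede → tedeori.

tedeori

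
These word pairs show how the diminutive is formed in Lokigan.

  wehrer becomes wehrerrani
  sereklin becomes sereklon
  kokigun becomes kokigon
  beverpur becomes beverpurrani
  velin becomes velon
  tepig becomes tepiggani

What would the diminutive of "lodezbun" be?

kokigun and beverpur both have last vowel 'u' yet inflect differently (kokigon, beverpurrani), so the last vowel is not what conditions the rule; the final letter is.
"lodezbun" ends in -n. The stems ending in -n (velin → velon, kokigun → kokigon, sereklin → sereklon) change the last vowel to 'o'.
So lodezbun → lodezbon.

lodezbon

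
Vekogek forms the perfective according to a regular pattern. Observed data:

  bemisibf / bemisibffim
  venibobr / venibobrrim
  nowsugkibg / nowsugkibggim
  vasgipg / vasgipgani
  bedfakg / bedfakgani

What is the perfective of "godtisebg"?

godtisebggim

"godtisebg" has second-to-last letter 'b'. The stems whose second-to-last letter is 'b' (bemisibf → bemisibffim, venibobr → venibobrrim, nowsugkibg → nowsugkibggim) double the final consonant and add -im.
The other pattern: stems whose second-to-last letter is 'k' or 'p' add -ani.
So godtisebg → godtisebggim.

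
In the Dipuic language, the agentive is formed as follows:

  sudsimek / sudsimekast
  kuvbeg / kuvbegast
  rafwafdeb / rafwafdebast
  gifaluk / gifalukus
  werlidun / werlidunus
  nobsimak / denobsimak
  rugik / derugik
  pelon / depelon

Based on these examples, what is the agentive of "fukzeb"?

sudsimek and gifaluk both end in -k yet inflect differently (sudsimekast, gifalukus), so the final letter is not what conditions the rule; the last vowel is.
"fukzeb" has last vowel 'e'. The stems whose last vowel is 'e' (sudsimek → sudsimekast, kuvbeg → kuvbegast, rafwafdeb → rafwafdebast) add -ast.
So fukzeb → fukzebast.

fukzebast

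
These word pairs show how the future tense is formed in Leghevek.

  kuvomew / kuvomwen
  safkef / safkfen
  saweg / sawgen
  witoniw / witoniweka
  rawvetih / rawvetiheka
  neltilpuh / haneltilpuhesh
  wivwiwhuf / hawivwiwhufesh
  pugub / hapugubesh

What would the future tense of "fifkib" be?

kuvomew and witoniw both end in -w yet inflect differently (kuvomwen, witoniweka), so the final letter is not what conditions the rule; the last vowel is.
"fifkib" has last vowel 'i'. The stems whose last vowel is 'i' (witoniw → witoniweka, rawvetih → rawvetiheka) add -eka.
The other patterns: stems whose last vowel is 'e' delete the last vowel and add -en; stems whose last vowel is 'u' add ha- … -esh around the stem.
So fifkib → fifkibeka.

fifkibeka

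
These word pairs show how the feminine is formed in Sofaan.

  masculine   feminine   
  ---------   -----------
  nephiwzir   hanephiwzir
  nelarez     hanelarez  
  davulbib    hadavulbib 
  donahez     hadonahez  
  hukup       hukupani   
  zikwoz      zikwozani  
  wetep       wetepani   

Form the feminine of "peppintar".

hapeppintar

nelarez and zikwoz both end in -z yet inflect differently (hanelarez, zikwozani), so the final letter is not what conditions the rule; the number of vowels is.
"peppintar" has 3 vowels. The stems with 3 vowels (nephiwzir → hanephiwzir, nelarez → hanelarez, davulbib → hadavulbib) add the prefix ha-.
The other pattern: stems with 2 vowels add -ani.
So peppintar → hapeppintar.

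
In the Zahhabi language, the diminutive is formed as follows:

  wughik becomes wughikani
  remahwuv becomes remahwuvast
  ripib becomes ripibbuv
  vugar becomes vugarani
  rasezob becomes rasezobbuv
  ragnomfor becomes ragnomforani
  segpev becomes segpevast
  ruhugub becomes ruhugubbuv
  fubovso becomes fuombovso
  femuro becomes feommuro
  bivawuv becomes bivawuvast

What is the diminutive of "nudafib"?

nudafibbuv

ruhugub and bivawuv both have last vowel 'u' yet inflect differently (ruhugubbuv, bivawuvast), so the last vowel is not what conditions the rule; the final letter is.
"nudafib" ends in -b. The stems ending in -b (ripib → ripibbuv, rasezob → rasezobbuv, ruhugub → ruhugubbuv) double the final consonant and add -uv.
So nudafib → nudafibbuv.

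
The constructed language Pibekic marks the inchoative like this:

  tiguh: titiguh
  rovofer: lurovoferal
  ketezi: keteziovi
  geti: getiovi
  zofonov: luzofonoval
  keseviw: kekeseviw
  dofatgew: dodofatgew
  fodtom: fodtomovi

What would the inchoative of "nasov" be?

keseviw and ketezi both have last vowel 'i' yet inflect differently (kekeseviw, keteziovi), so the last vowel is not what conditions the rule; the final letter is.
"nasov" ends in -v. The one such stem in the data (zofonov → luzofonoval) adds lu- … -al around the stem, so the same rule applies.
The other patterns: stems ending in -h or -w repeat the first consonant+vowel as a prefix; stems ending in -i or -m add -ovi.
So nasov → lunasoval.

lunasoval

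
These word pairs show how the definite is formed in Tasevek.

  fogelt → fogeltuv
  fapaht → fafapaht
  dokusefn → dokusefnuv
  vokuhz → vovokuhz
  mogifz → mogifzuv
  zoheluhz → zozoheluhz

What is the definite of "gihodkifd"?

fapaht and fogelt both end in -t yet inflect differently (fafapaht, fogeltuv), so the final letter is not what conditions the rule; the second-to-last letter is.
"gihodkifd" has second-to-last letter 'f'. The stems whose second-to-last letter is 'f' (dokusefn → dokusefnuv, mogifz → mogifzuv) add -uv.
The other pattern: stems whose second-to-last letter is 'h' repeat the first consonant+vowel as a prefix.
So gihodkifd → gihodkifduv.

gihodkifduv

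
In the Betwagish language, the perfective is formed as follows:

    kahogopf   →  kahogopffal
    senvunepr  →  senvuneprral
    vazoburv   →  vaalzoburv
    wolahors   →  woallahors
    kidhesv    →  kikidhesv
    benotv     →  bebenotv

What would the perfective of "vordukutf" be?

vovordukutf

vazoburv and kidhesv both end in -v yet inflect differently (vaalzoburv, kikidhesv), so the final letter is not what conditions the rule; the second-to-last letter is.
"vordukutf" has second-to-last letter 't'. The one such stem in the data (benotv → bebenotv) repeats the first consonant+vowel as a prefix (as does kidhesv), so the same rule applies.
So vordukutf → vovordukutf.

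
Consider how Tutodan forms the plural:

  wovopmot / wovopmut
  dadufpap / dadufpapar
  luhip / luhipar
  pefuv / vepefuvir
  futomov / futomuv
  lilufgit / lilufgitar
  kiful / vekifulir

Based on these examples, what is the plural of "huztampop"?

huztampup

"huztampop" has last vowel 'o'. The stems whose last vowel is 'o' (futomov → futomuv, wovopmot → wovopmut) change the last vowel to 'u'.
The other patterns: stems whose last vowel is 'a' or 'i' add -ar; stems whose last vowel is 'u' add ve- … -ir around the stem.
So huztampop → huztampup.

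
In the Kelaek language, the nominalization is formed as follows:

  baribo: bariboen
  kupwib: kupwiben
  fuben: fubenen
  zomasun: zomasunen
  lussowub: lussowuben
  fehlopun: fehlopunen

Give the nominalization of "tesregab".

tesregaben

Every pair shown (baribo → bariboen, kupwib → kupwiben, fuben → fubenen, …) follows the same rule: add -en.
So tesregab → tesregaben.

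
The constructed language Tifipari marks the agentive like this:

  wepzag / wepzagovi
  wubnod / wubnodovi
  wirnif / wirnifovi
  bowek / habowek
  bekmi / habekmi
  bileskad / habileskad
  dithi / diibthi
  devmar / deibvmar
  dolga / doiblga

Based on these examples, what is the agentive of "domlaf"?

"domlaf" begins with d-. The stems beginning with d- (dithi → diibthi, devmar → deibvmar, dolga → doiblga) insert -ib- after the first vowel.
So domlaf → doibmlaf.

doibmlaf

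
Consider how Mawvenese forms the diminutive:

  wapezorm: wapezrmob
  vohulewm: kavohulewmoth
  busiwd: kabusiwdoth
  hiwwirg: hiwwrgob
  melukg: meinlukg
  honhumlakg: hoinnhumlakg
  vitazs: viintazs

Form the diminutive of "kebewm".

kakebewmoth

wapezorm and vohulewm both end in -m yet inflect differently (wapezrmob, kavohulewmoth), so the final letter is not what conditions the rule; the second-to-last letter is.
"kebewm" has second-to-last letter 'w'. The stems whose second-to-last letter is 'w' (vohulewm → kavohulewmoth, busiwd → kabusiwdoth) add ka- … -oth around the stem.
So kebewm → kakebewmoth.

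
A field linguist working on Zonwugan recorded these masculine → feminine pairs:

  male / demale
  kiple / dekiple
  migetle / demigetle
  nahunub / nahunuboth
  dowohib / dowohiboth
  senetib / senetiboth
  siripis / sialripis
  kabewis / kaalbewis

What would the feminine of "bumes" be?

"bumes" ends in -s. The stems ending in -s (siripis → sialripis, kabewis → kaalbewis) insert -al- after the first vowel.
The other patterns: stems ending in -e add the prefix de-; stems ending in -b add -oth.
So bumes → bualmes.

bualmes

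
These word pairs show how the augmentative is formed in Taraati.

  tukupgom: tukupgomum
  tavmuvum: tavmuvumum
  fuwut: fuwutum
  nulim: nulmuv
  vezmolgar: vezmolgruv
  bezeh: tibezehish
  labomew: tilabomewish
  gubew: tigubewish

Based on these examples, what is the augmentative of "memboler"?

tukupgom and nulim both end in -m yet inflect differently (tukupgomum, nulmuv), so the final letter is not what conditions the rule; the last vowel is.
"memboler" has last vowel 'e'. The stems whose last vowel is 'e' (bezeh → tibezehish, labomew → tilabomewish, gubew → tigubewish) add ti- … -ish around the stem.
The other patterns: stems whose last vowel is 'o' or 'u' add -um; stems whose last vowel is 'a' or 'i' delete the last vowel and add -uv.
So memboler → timembolerish.

timembolerish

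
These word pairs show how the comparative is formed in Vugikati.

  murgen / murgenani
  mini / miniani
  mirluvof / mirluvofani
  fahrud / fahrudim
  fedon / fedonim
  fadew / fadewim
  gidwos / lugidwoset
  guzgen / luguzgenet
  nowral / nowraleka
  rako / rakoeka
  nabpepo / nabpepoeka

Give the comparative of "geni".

murgen and fedon both end in -n yet inflect differently (murgenani, fedonim), so the final letter is not what conditions the rule; the first letter is.
"geni" begins with g-. The stems beginning with g- (gidwos → lugidwoset, guzgen → luguzgenet) add lu- … -et around the stem.
The other patterns: stems beginning with m- add -ani; stems beginning with f- add -im; stems beginning with n- or r- add -eka.
So geni → lugeniet.

lugeniet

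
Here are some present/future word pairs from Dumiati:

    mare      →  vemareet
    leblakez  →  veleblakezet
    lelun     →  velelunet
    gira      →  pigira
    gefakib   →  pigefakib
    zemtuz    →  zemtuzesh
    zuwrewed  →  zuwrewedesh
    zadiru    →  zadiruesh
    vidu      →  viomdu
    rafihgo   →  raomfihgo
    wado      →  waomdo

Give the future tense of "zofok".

"zofok" begins with z-. The stems beginning with z- (zemtuz → zemtuzesh, zuwrewed → zuwrewedesh, zadiru → zadiruesh) add -esh.
The other patterns: stems beginning with l- or m- add ve- … -et around the stem; stems beginning with g- add the prefix pi-; stems beginning with r-, v- or w- insert -om- after the first vowel.
So zofok → zofokesh.

zofokesh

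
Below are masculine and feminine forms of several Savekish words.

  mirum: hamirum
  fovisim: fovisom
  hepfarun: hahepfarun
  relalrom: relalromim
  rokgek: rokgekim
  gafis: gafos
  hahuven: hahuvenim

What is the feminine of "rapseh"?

rapsehim

"rapseh" has last vowel 'e'. The stems whose last vowel is 'e' (rokgek → rokgekim, hahuven → hahuvenim) add -im.
So rapseh → rapsehim.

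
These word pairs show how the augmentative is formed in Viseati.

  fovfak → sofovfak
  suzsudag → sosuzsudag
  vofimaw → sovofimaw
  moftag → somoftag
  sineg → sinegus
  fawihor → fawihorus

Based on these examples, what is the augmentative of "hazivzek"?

"hazivzek" has last vowel 'e'. The one such stem in the data (sineg → sinegus) adds -us, so the same rule applies.
The other pattern: stems whose last vowel is 'a' add the prefix so-.
So hazivzek → hazivzekus.

hazivzekus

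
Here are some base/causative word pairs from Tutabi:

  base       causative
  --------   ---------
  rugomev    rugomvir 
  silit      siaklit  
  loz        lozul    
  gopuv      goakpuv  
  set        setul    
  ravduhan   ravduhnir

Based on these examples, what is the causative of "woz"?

"woz" has 1 vowel. The stems with 1 vowel (loz → lozul, set → setul) add -ul.
So woz → wozul.

wozul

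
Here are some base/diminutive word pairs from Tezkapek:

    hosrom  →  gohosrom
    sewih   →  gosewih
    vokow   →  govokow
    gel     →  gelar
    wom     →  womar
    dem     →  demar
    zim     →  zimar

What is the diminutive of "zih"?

"zih" has 1 vowel. The stems with 1 vowel (gel → gelar, wom → womar, dem → demar) add -ar.
The other pattern: stems with 2 vowels add the prefix go-.
So zih → zihar.

zihar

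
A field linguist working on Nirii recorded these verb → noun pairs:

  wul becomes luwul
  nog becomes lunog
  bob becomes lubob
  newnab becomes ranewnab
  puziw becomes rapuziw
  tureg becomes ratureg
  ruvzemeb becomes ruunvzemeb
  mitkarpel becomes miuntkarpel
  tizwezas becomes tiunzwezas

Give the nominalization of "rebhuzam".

"rebhuzam" has 3 vowels. The stems with 3 vowels (ruvzemeb → ruunvzemeb, mitkarpel → miuntkarpel, tizwezas → tiunzwezas) insert -un- after the first vowel.
So rebhuzam → reunbhuzam.

reunbhuzam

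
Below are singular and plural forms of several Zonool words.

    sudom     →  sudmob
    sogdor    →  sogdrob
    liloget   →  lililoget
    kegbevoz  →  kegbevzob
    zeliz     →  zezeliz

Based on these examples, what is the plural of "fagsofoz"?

kegbevoz and zeliz both end in -z yet inflect differently (kegbevzob, zezeliz), so the final letter is not what conditions the rule; the last vowel is.
"fagsofoz" has last vowel 'o'. The stems whose last vowel is 'o' (sogdor → sogdrob, sudom → sudmob, kegbevoz → kegbevzob) delete the last vowel and add -ob.
The other pattern: stems whose last vowel is 'e' or 'i' repeat the first consonant+vowel as a prefix.
So fagsofoz → fagsofzob.

fagsofzob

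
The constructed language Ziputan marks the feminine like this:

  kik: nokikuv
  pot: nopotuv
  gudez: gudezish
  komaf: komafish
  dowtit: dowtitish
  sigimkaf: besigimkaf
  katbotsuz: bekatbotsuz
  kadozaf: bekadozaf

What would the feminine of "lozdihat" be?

belozdihat

pot and dowtit both end in -t yet inflect differently (nopotuv, dowtitish), so the final letter is not what conditions the rule; the number of vowels is.
"lozdihat" has 3 vowels. The stems with 3 vowels (sigimkaf → besigimkaf, katbotsuz → bekatbotsuz, kadozaf → bekadozaf) add the prefix be-.
The other patterns: stems with 1 vowel add no- … -uv around the stem; stems with 2 vowels add -ish.
So lozdihat → belozdihat.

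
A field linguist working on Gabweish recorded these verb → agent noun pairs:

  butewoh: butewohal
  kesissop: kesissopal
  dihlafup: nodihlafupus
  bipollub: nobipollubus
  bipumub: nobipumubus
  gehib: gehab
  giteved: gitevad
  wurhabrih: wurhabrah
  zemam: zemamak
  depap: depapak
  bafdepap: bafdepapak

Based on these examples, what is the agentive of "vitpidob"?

kesissop and dihlafup both end in -p yet inflect differently (kesissopal, nodihlafupus), so the final letter is not what conditions the rule; the last vowel is.
"vitpidob" has last vowel 'o'. The stems whose last vowel is 'o' (butewoh → butewohal, kesissop → kesissopal) add -al.
So vitpidob → vitpidobal.

vitpidobal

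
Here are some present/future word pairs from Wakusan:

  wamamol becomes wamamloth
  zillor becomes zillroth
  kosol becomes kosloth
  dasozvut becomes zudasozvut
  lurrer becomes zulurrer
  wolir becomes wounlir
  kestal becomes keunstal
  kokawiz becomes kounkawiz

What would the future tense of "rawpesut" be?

zurawpesut

"rawpesut" has last vowel 'u'. The one such stem in the data (dasozvut → zudasozvut) adds the prefix zu-, so the same rule applies.
So rawpesut → zurawpesut.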